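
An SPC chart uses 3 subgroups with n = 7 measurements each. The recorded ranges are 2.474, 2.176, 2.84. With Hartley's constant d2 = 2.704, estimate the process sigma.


R_bar = (2.474 + 2.176 + 2.84) / 3
R_bar = 7.49 / 3 = 2.4966667
sigma_hat = R_bar / d2 = 2.4966667 / 2.704 = 0.9233

0.9233


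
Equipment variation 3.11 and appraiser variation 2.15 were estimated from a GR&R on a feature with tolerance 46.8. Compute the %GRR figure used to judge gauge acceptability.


GRR = sqrt(EV^2 + AV^2) = sqrt(3.11^2 + 2.15^2) = 3.78082
%GRR = GRR / tol * 100 = 3.78082 / 46.8 * 100
%GRR = 8.0787

8.0787


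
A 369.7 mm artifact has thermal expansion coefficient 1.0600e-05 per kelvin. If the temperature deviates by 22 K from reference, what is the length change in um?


dL = L * alpha * dT
= 369.7 * 1.0600e-05 * 22
= 0.0862140 mm
dL_um = 0.0862140 * 1000 = 86.2140 um

86.2140


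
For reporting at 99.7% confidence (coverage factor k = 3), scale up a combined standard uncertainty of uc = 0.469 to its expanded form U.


U = k * uc
U = 3 * 0.469
U = 1.4070

1.4070


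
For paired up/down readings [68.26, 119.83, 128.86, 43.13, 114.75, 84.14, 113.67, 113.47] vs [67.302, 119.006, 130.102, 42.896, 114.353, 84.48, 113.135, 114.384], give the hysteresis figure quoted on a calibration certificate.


|68.26 - 67.302| = 0.9580
|119.83 - 119.006| = 0.8240
|128.86 - 130.102| = 1.2420
|43.13 - 42.896| = 0.2340
|114.75 - 114.353| = 0.3970
|84.14 - 84.48| = 0.3400
|113.67 - 113.135| = 0.5350
|113.47 - 114.384| = 0.9140
hysteresis = max(diffs) = 1.2420

1.2420


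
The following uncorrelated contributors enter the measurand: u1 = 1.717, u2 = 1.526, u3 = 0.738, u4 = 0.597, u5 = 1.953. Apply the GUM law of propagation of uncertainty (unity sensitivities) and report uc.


uc = sqrt(1.717^2 + 1.526^2 + 0.738^2 + 0.597^2 + 1.953^2)
uc = sqrt(9.992027)
uc = 3.1610

3.1610


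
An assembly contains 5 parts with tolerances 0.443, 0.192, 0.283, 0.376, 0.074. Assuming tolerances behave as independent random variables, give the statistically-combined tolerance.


RSS = sqrt(0.443^2 + 0.192^2 + 0.283^2 + 0.376^2 + 0.074^2)
= sqrt(0.460054)
= 0.6783

0.6783


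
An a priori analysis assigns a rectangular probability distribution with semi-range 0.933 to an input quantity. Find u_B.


u_B = half_width / sqrt(3)
u_B = 0.933 / 1.7320508
u_B = 0.5387

0.5387


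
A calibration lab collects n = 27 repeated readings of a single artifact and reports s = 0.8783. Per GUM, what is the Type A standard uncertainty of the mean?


u_A = s / sqrt(n)
u_A = 0.8783 / sqrt(27)
u_A = 0.8783 / 5.1961524
u_A = 0.1690

0.1690


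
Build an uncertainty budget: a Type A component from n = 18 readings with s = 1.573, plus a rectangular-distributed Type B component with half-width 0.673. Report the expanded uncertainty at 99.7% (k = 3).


u_A = s / sqrt(n) = 1.573 / sqrt(18) = 0.37075966
u_B = half_width / sqrt(3) = 0.673 / sqrt(3) = 0.38855673
uc = sqrt(u_A^2 + u_B^2) = sqrt(0.37075966^2 + 0.38855673^2) = 0.53706523
U = k * uc = 3 * 0.53706523
U = 1.6112

1.6112


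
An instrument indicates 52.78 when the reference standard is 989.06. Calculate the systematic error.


Systematic error = measured - true
= 52.78 - 989.06
= -936.2800

-936.2800


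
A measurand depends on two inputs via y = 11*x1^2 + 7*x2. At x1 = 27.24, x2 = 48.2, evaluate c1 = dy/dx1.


y = 11*x1^2 + 7*x2
dy/dx1 = 2*11*x1
Evaluate at x1 = 27.24: c1 = 22 * 27.24
c1 = 599.2800

599.2800


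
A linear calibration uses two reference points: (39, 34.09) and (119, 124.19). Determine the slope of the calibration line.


slope = (y2 - y1) / (x2 - x1)
= (124.19 - 34.09) / (119 - 39)
= 90.1000 / 80
= 1.1262

1.1262


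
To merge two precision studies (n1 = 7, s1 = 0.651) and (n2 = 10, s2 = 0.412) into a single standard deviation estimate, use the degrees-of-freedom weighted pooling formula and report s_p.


s_p = sqrt(((n1-1)*s1^2 + (n2-1)*s2^2) / (n1+n2-2))
numerator = (7-1)*0.651^2 + (10-1)*0.412^2 = 2.542806 + 1.527696 = 4.070502
denominator = 7 + 10 - 2 = 15
s_p^2 = 4.070502 / 15 = 0.2713668
s_p = sqrt(0.2713668) = 0.5209

0.5209


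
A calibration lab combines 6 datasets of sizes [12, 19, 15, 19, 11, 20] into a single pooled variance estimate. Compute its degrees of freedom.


nu = sum_i (n_i - 1)
nu = ((12 - 1) + (19 - 1) + (15 - 1) + (19 - 1) + (11 - 1) + (20 - 1))
nu = 11 + 18 + 14 + 18 + 10 + 19
nu = 90

90


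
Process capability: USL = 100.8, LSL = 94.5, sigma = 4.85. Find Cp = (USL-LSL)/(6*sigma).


Cp = (USL - LSL) / (6 * sigma)
= (100.8 - 94.5) / (6 * 4.85)
= 6.3000 / 29.1000
= 0.2165

0.2165


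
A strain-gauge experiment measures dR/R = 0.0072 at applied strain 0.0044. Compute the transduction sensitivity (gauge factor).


GF = (dR/R) / epsilon
= 0.0072 / 0.0044
= 1.6364

1.6364


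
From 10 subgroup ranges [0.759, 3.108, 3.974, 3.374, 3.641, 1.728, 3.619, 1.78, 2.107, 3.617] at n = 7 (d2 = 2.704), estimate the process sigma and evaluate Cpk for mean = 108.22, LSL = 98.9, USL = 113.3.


R_bar = (0.759 + 3.108 + 3.974 + 3.374 + 3.641 + 1.728 + 3.619 + 1.78 + 2.107 + 3.617) / 10 = 2.7707
sigma = R_bar / d2 = 2.7707 / 2.704 = 1.0246672
Cp = (USL - LSL)/(6*sigma) = (113.3 - 98.9)/(6*1.0246672) = 2.3422
Cpu = (113.3 - 108.22)/(3*1.0246672) = 1.6526
Cpl = (108.22 - 98.9)/(3*1.0246672) = 3.0319
Cpk = min(Cpu, Cpl) = 1.6526

1.6526


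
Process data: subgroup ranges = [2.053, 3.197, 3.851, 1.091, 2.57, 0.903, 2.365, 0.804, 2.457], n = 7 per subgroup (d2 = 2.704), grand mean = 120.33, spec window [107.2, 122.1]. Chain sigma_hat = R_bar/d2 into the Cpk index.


R_bar = (2.053 + 3.197 + 3.851 + 1.091 + 2.57 + 0.903 + 2.365 + 0.804 + 2.457) / 9 = 2.1434444
sigma = R_bar / d2 = 2.1434444 / 2.704 = 0.79269393
Cp = (USL - LSL)/(6*sigma) = (122.1 - 107.2)/(6*0.79269393) = 3.1328
Cpu = (122.1 - 120.33)/(3*0.79269393) = 0.7443
Cpl = (120.33 - 107.2)/(3*0.79269393) = 5.5213
Cpk = min(Cpu, Cpl) = 0.7443

0.7443


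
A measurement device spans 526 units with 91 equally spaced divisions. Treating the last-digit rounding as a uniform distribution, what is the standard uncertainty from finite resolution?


resolution = range / divisions
resolution = 526 / 91 = 5.7802198
u_res = resolution / (2*sqrt(3))
u_res = 5.7802198 / 3.4641016
u_res = 1.6686

1.6686


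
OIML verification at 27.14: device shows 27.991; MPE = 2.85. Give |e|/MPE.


e = indication - reference = 27.991 - 27.14 = 0.8510
|e| = 0.8510
ratio = |e| / MPE = 0.8510 / 2.85
ratio = 0.2986

0.2986


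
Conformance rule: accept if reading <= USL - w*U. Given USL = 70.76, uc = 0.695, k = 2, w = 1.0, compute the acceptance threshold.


U = k * uc = 2 * 0.695 = 1.39
guard band g = w * U = 1.0 * 1.39 = 1.39
AL = USL - g = 70.76 - 1.39
AL = 69.3700

69.3700


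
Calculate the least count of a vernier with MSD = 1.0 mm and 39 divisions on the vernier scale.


LC = MSD / n_div
= 1.0 / 39
= 0.0256

0.0256


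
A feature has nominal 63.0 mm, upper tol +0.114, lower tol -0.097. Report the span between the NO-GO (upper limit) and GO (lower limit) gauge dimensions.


GO = nominal - lower_tol (smallest hole = maximum material condition)
GO = 63.0 - 0.097 = 62.903
NO-GO = nominal + upper_tol (largest hole = least material condition)
NO-GO = 63.0 + 0.114 = 63.114
spread = NO-GO - GO = 63.114 - 62.903 = 0.2110

0.2110


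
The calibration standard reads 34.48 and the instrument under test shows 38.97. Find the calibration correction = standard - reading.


Correction = standard - reading
= 34.48 - 38.97
= -4.4900

-4.4900


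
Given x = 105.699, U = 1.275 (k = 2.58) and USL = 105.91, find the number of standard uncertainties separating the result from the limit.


u = U / k = 1.275 / 2.58 = 0.49418605
margin = |USL - x| = |105.91 - 105.699| = 0.211
z = margin / u = 0.211 / 0.49418605
z = 0.4270

0.4270


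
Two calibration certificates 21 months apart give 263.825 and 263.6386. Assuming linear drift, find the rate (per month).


rate = (v2 - v1) / months
= (263.6386 - 263.825) / 21
= -0.1864 / 21
= -0.0089

-0.0089


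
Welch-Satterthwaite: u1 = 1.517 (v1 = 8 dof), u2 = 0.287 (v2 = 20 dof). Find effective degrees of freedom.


uc = sqrt(u1^2 + u2^2) = sqrt(1.517^2 + 0.287^2) = 1.54391
v_eff = uc^4 / (u1^4/v1 + u2^4/v2)
= 1.54391^4 / (1.517^4/8 + 0.287^4/20)
= 5.6818259 / 0.66233062
v_eff = 8.5785

8.5785


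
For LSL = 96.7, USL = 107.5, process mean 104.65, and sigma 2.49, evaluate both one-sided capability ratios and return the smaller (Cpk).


Cpu = (USL - mean) / (3*sigma) = (107.5 - 104.65) / (3*2.49) = 0.3815
Cpl = (mean - LSL) / (3*sigma) = (104.65 - 96.7) / (3*2.49) = 1.0643
Cpk = min(Cpu, Cpl) = 0.3815

0.3815


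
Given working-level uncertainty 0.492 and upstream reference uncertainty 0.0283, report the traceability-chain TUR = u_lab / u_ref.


TUR = u_lab / u_ref
= 0.492 / 0.0283
= 17.3852

17.3852


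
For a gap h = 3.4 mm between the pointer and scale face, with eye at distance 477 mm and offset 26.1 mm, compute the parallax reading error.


error = h * offset / d
= 3.4 * 26.1 / 477
= 0.1860

0.1860


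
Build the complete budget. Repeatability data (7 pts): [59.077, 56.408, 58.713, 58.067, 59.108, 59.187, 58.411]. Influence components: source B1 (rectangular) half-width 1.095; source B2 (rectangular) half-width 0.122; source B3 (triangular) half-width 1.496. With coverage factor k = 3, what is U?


mean = (59.077 + 56.408 + 58.713 + 58.067 + 59.108 + 59.187 + 58.411) / 7 = 58.42442857
s = sqrt(sum((x - mean)^2)/(n-1)) = 0.97910058
u_A = s / sqrt(n) = 0.97910058 / sqrt(7) = 0.37006523
u_B1 = 1.095 / sqrt(3) = 0.63219854
u_B2 = 0.122 / sqrt(3) = 0.070436733
u_B3 = 1.496 / sqrt(6) = 0.61073944
uc = sqrt(0.37006523^2 + 0.63219854^2 + 0.070436733^2 + 0.61073944^2) = 0.95634056
U = k * uc = 3 * 0.95634056
U = 2.8690

2.8690


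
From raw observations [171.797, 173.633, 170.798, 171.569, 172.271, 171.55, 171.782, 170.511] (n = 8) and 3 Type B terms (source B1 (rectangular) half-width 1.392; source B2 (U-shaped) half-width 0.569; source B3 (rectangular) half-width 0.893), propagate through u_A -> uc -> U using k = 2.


mean = (171.797 + 173.633 + 170.798 + 171.569 + 172.271 + 171.55 + 171.782 + 170.511) / 8 = 171.738875
s = sqrt(sum((x - mean)^2)/(n-1)) = 0.95120667
u_A = s / sqrt(n) = 0.95120667 / sqrt(8) = 0.33630234
u_B1 = 1.392 / sqrt(3) = 0.80367157
u_B2 = 0.569 / sqrt(2) = 0.40234376
u_B3 = 0.893 / sqrt(3) = 0.51557379
uc = sqrt(0.33630234^2 + 0.80367157^2 + 0.40234376^2 + 0.51557379^2) = 1.0893503
U = k * uc = 2 * 1.0893503
U = 2.1787

2.1787


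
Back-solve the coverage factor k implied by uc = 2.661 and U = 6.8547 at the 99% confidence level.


k = U / uc
k = 6.8547 / 2.661
k = 2.576

2.576


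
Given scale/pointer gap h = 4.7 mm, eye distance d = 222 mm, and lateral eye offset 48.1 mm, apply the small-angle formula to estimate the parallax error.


error = h * offset / d
= 4.7 * 48.1 / 222
= 1.0183

1.0183


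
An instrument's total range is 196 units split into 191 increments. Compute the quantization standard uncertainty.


resolution = range / divisions
resolution = 196 / 191 = 1.026178
u_res = resolution / (2*sqrt(3))
u_res = 1.026178 / 3.4641016
u_res = 0.2962

0.2962


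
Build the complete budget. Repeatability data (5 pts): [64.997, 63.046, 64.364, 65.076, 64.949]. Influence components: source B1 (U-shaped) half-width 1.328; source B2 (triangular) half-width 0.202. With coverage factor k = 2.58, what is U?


mean = (64.997 + 63.046 + 64.364 + 65.076 + 64.949) / 5 = 64.4864
s = sqrt(sum((x - mean)^2)/(n-1)) = 0.85323988
u_A = s / sqrt(n) = 0.85323988 / sqrt(5) = 0.38158047
u_B1 = 1.328 / sqrt(2) = 0.93903781
u_B2 = 0.202 / sqrt(6) = 0.082466155
uc = sqrt(0.38158047^2 + 0.93903781^2 + 0.082466155^2) = 1.0169544
U = k * uc = 2.58 * 1.0169544
U = 2.6237

2.6237


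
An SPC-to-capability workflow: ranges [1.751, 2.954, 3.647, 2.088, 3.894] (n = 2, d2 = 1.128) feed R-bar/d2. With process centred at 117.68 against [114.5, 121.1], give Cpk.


R_bar = (1.751 + 2.954 + 3.647 + 2.088 + 3.894) / 5 = 2.8668
sigma = R_bar / d2 = 2.8668 / 1.128 = 2.5414894
Cp = (USL - LSL)/(6*sigma) = (121.1 - 114.5)/(6*2.5414894) = 0.4328
Cpu = (121.1 - 117.68)/(3*2.5414894) = 0.4486
Cpl = (117.68 - 114.5)/(3*2.5414894) = 0.4171
Cpk = min(Cpu, Cpl) = 0.4171

0.4171


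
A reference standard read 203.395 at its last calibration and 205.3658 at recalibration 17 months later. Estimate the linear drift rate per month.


rate = (v2 - v1) / months
= (205.3658 - 203.395) / 17
= 1.9708 / 17
= 0.1159

0.1159


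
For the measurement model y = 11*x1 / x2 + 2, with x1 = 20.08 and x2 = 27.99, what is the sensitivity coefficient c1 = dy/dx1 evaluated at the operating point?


y = 11*x1 / x2 + 2
dy/dx1 = 11/x2
Evaluate at x2 = 27.99: c1 = 11 / 27.99
c1 = 0.3930

0.3930


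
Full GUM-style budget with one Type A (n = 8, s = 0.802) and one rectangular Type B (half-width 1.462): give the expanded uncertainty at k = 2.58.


u_A = s / sqrt(n) = 0.802 / sqrt(8) = 0.28354982
u_B = half_width / sqrt(3) = 1.462 / sqrt(3) = 0.84408609
uc = sqrt(u_A^2 + u_B^2) = sqrt(0.28354982^2 + 0.84408609^2) = 0.89043912
U = k * uc = 2.58 * 0.89043912
U = 2.2973

2.2973


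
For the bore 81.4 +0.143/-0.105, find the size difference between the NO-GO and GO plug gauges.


GO = nominal - lower_tol (smallest hole = maximum material condition)
GO = 81.4 - 0.105 = 81.295
NO-GO = nominal + upper_tol (largest hole = least material condition)
NO-GO = 81.4 + 0.143 = 81.543
spread = NO-GO - GO = 81.543 - 81.295 = 0.2480

0.2480


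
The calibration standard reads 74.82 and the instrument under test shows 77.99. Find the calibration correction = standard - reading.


Correction = standard - reading
= 74.82 - 77.99
= -3.1700

-3.1700


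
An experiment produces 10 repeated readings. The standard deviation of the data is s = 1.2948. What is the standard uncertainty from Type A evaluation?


u_A = s / sqrt(n)
u_A = 1.2948 / sqrt(10)
u_A = 1.2948 / 3.1622777
u_A = 0.4095

0.4095


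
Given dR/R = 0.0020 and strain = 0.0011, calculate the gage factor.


GF = (dR/R) / epsilon
= 0.0020 / 0.0011
= 1.8182

1.8182


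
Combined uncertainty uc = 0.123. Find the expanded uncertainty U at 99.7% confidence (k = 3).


U = k * uc
U = 3 * 0.123
U = 0.3690

0.3690


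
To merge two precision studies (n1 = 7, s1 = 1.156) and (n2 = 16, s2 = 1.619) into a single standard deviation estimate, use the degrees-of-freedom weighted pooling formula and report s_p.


s_p = sqrt(((n1-1)*s1^2 + (n2-1)*s2^2) / (n1+n2-2))
numerator = (7-1)*1.156^2 + (16-1)*1.619^2 = 8.018016 + 39.317415 = 47.335431
denominator = 7 + 16 - 2 = 21
s_p^2 = 47.335431 / 21 = 2.2540681
s_p = sqrt(2.2540681) = 1.5014

1.5014


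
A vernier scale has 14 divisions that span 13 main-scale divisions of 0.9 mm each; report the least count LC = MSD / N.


LC = MSD / n_div
= 0.9 / 14
= 0.0643

0.0643


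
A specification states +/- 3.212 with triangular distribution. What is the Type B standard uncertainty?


u_B = half_width / sqrt(6)
u_B = 3.212 / 2.4494897
u_B = 1.3113

1.3113


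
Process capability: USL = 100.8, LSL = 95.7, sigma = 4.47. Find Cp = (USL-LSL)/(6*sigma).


Cp = (USL - LSL) / (6 * sigma)
= (100.8 - 95.7) / (6 * 4.47)
= 5.1000 / 26.8200
= 0.1902

0.1902


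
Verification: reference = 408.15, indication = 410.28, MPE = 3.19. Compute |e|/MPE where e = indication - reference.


e = indication - reference = 410.28 - 408.15 = 2.1300
|e| = 2.1300
ratio = |e| / MPE = 2.1300 / 3.19
ratio = 0.6677

0.6677


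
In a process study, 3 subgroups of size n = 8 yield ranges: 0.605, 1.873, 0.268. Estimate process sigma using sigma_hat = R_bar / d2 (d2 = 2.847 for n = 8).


R_bar = (0.605 + 1.873 + 0.268) / 3
R_bar = 2.746 / 3 = 0.91533333
sigma_hat = R_bar / d2 = 0.91533333 / 2.847 = 0.3215

0.3215


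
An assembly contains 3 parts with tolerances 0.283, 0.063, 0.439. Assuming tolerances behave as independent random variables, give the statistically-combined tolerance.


RSS = sqrt(0.283^2 + 0.063^2 + 0.439^2)
= sqrt(0.276779)
= 0.5261

0.5261


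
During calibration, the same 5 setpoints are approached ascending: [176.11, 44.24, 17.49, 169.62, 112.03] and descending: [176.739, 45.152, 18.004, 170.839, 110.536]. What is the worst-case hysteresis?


|176.11 - 176.739| = 0.6290
|44.24 - 45.152| = 0.9120
|17.49 - 18.004| = 0.5140
|169.62 - 170.839| = 1.2190
|112.03 - 110.536| = 1.4940
hysteresis = max(diffs) = 1.4940

1.4940


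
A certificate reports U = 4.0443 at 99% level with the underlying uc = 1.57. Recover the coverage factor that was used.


k = U / uc
k = 4.0443 / 1.57
k = 2.576

2.576


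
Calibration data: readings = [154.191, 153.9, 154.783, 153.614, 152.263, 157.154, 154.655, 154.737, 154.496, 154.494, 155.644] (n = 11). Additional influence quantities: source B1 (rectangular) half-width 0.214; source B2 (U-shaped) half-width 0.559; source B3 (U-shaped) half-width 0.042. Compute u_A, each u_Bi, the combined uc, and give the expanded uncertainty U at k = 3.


mean = (154.191 + 153.9 + 154.783 + 153.614 + 152.263 + 157.154 + 154.655 + 154.737 + 154.496 + 154.494 + 155.644) / 11 = 154.5391818
s = sqrt(sum((x - mean)^2)/(n-1)) = 1.2141065
u_A = s / sqrt(n) = 1.2141065 / sqrt(11) = 0.36606688
u_B1 = 0.214 / sqrt(3) = 0.12355296
u_B2 = 0.559 / sqrt(2) = 0.39527269
u_B3 = 0.042 / sqrt(2) = 0.029698485
uc = sqrt(0.36606688^2 + 0.12355296^2 + 0.39527269^2 + 0.029698485^2) = 0.55352759
U = k * uc = 3 * 0.55352759
U = 1.6606

1.6606


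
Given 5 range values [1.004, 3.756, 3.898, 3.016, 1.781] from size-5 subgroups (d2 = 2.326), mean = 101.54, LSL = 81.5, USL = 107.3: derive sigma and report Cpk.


R_bar = (1.004 + 3.756 + 3.898 + 3.016 + 1.781) / 5 = 2.691
sigma = R_bar / d2 = 2.691 / 2.326 = 1.1569218
Cp = (USL - LSL)/(6*sigma) = (107.3 - 81.5)/(6*1.1569218) = 3.7168
Cpu = (107.3 - 101.54)/(3*1.1569218) = 1.6596
Cpl = (101.54 - 81.5)/(3*1.1569218) = 5.7739
Cpk = min(Cpu, Cpl) = 1.6596

1.6596


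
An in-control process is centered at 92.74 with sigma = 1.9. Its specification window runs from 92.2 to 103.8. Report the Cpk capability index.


Cpu = (USL - mean) / (3*sigma) = (103.8 - 92.74) / (3*1.9) = 1.9404
Cpl = (mean - LSL) / (3*sigma) = (92.74 - 92.2) / (3*1.9) = 0.0947
Cpk = min(Cpu, Cpl) = 0.0947

0.0947


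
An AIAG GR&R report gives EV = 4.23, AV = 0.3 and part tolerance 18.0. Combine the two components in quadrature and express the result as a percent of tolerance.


GRR = sqrt(EV^2 + AV^2) = sqrt(4.23^2 + 0.3^2) = 4.240625
%GRR = GRR / tol * 100 = 4.240625 / 18.0 * 100
%GRR = 23.5590

23.5590


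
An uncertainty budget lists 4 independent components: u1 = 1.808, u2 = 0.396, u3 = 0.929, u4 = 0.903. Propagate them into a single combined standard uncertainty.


uc = sqrt(1.808^2 + 0.396^2 + 0.929^2 + 0.903^2)
uc = sqrt(5.10413)
uc = 2.2592

2.2592


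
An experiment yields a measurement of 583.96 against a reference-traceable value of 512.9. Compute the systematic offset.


Systematic error = measured - true
= 583.96 - 512.9
= 71.0600

71.0600


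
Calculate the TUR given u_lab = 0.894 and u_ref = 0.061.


TUR = u_lab / u_ref
= 0.894 / 0.061
= 14.6557

14.6557


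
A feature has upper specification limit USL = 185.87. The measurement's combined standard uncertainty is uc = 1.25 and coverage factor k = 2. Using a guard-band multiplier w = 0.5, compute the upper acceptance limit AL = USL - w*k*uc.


U = k * uc = 2 * 1.25 = 2.5
guard band g = w * U = 0.5 * 2.5 = 1.25
AL = USL - g = 185.87 - 1.25
AL = 184.6200

184.6200


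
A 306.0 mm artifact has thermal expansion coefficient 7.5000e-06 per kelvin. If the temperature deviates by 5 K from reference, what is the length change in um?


dL = L * alpha * dT
= 306.0 * 7.5000e-06 * 5
= 0.0114750 mm
dL_um = 0.0114750 * 1000 = 11.4750 um

11.4750


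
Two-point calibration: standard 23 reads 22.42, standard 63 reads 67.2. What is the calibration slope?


slope = (y2 - y1) / (x2 - x1)
= (67.2 - 22.42) / (63 - 23)
= 44.7800 / 40
= 1.1195

1.1195


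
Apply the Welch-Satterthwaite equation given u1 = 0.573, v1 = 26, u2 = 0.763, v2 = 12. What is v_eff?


uc = sqrt(u1^2 + u2^2) = sqrt(0.573^2 + 0.763^2) = 0.95420019
v_eff = uc^4 / (u1^4/v1 + u2^4/v2)
= 0.95420019^4 / (0.573^4/26 + 0.763^4/12)
= 0.82900661 / 0.032389547
v_eff = 25.5949

25.5949


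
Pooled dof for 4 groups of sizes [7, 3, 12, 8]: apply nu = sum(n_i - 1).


nu = sum_i (n_i - 1)
nu = ((7 - 1) + (3 - 1) + (12 - 1) + (8 - 1))
nu = 6 + 2 + 11 + 7
nu = 26

26


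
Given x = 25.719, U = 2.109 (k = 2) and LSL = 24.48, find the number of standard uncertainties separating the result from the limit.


u = U / k = 2.109 / 2 = 1.0545
margin = |LSL - x| = |24.48 - 25.719| = 1.239
z = margin / u = 1.239 / 1.0545
z = 1.1750

1.1750


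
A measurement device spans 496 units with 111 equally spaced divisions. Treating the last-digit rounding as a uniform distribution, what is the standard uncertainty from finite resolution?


resolution = range / divisions
resolution = 496 / 111 = 4.4684685
u_res = resolution / (2*sqrt(3))
u_res = 4.4684685 / 3.4641016
u_res = 1.2899

1.2899


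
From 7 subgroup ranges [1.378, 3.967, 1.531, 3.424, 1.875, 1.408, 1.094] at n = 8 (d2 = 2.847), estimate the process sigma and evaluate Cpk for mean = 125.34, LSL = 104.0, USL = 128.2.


R_bar = (1.378 + 3.967 + 1.531 + 3.424 + 1.875 + 1.408 + 1.094) / 7 = 2.0967143
sigma = R_bar / d2 = 2.0967143 / 2.847 = 0.73646445
Cp = (USL - LSL)/(6*sigma) = (128.2 - 104.0)/(6*0.73646445) = 5.4766
Cpu = (128.2 - 125.34)/(3*0.73646445) = 1.2945
Cpl = (125.34 - 104.0)/(3*0.73646445) = 9.6588
Cpk = min(Cpu, Cpl) = 1.2945

1.2945


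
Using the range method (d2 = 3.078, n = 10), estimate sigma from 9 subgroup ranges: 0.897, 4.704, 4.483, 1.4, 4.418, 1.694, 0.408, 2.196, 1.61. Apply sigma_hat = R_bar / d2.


R_bar = (0.897 + 4.704 + 4.483 + 1.4 + 4.418 + 1.694 + 0.408 + 2.196 + 1.61) / 9
R_bar = 21.81 / 9 = 2.4233333
sigma_hat = R_bar / d2 = 2.4233333 / 3.078 = 0.7873

0.7873


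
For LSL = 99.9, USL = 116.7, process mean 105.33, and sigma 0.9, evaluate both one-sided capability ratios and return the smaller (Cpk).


Cpu = (USL - mean) / (3*sigma) = (116.7 - 105.33) / (3*0.9) = 4.2111
Cpl = (mean - LSL) / (3*sigma) = (105.33 - 99.9) / (3*0.9) = 2.0111
Cpk = min(Cpu, Cpl) = 2.0111

2.0111


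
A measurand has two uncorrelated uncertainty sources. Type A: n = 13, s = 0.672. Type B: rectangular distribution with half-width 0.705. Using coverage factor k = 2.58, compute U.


u_A = s / sqrt(n) = 0.672 / sqrt(13) = 0.18637927
u_B = half_width / sqrt(3) = 0.705 / sqrt(3) = 0.40703194
uc = sqrt(u_A^2 + u_B^2) = sqrt(0.18637927^2 + 0.40703194^2) = 0.44767425
U = k * uc = 2.58 * 0.44767425
U = 1.1550

1.1550


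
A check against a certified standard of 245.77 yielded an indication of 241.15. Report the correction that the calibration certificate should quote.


Correction = standard - reading
= 245.77 - 241.15
= 4.6200

4.6200


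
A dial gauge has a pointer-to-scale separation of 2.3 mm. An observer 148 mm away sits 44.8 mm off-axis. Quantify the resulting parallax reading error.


error = h * offset / d
= 2.3 * 44.8 / 148
= 0.6962

0.6962


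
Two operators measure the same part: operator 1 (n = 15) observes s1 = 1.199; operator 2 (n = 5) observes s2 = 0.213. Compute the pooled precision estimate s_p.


s_p = sqrt(((n1-1)*s1^2 + (n2-1)*s2^2) / (n1+n2-2))
numerator = (15-1)*1.199^2 + (5-1)*0.213^2 = 20.126414 + 0.181476 = 20.30789
denominator = 15 + 5 - 2 = 18
s_p^2 = 20.30789 / 18 = 1.1282161
s_p = sqrt(1.1282161) = 1.0622

1.0622


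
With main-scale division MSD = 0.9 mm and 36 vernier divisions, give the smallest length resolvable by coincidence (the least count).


LC = MSD / n_div
= 0.9 / 36
= 0.0250

0.0250


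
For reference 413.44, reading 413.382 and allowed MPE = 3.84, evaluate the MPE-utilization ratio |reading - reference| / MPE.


e = indication - reference = 413.382 - 413.44 = -0.0580
|e| = 0.0580
ratio = |e| / MPE = 0.0580 / 3.84
ratio = 0.0151

0.0151


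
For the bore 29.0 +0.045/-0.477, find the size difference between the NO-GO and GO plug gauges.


GO = nominal - lower_tol (smallest hole = maximum material condition)
GO = 29.0 - 0.477 = 28.523
NO-GO = nominal + upper_tol (largest hole = least material condition)
NO-GO = 29.0 + 0.045 = 29.045
spread = NO-GO - GO = 29.045 - 28.523 = 0.5220

0.5220


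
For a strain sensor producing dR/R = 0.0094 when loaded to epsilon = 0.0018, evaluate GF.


GF = (dR/R) / epsilon
= 0.0094 / 0.0018
= 5.2222

5.2222


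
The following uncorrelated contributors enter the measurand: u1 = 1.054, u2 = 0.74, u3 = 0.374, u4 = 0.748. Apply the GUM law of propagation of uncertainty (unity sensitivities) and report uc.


uc = sqrt(1.054^2 + 0.74^2 + 0.374^2 + 0.748^2)
uc = sqrt(2.357896)
uc = 1.5355

1.5355


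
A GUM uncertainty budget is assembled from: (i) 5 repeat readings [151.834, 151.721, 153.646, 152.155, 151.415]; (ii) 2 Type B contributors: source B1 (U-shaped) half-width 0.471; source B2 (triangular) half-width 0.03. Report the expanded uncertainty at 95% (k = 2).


mean = (151.834 + 151.721 + 153.646 + 152.155 + 151.415) / 5 = 152.1542
s = sqrt(sum((x - mean)^2)/(n-1)) = 0.87493926
u_A = s / sqrt(n) = 0.87493926 / sqrt(5) = 0.39128473
u_B1 = 0.471 / sqrt(2) = 0.33304729
u_B2 = 0.03 / sqrt(6) = 0.012247449
uc = sqrt(0.39128473^2 + 0.33304729^2 + 0.012247449^2) = 0.51397883
U = k * uc = 2 * 0.51397883
U = 1.0280

1.0280


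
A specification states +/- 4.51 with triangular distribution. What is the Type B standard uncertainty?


u_B = half_width / sqrt(6)
u_B = 4.51 / 2.4494897
u_B = 1.8412

1.8412


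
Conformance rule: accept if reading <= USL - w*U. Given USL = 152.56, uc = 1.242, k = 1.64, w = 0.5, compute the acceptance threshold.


U = k * uc = 1.64 * 1.242 = 2.03688
guard band g = w * U = 0.5 * 2.03688 = 1.01844
AL = USL - g = 152.56 - 1.01844
AL = 151.5416

151.5416


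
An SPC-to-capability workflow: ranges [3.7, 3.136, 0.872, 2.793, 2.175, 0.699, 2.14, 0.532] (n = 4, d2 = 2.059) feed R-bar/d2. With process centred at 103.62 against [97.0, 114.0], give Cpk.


R_bar = (3.7 + 3.136 + 0.872 + 2.793 + 2.175 + 0.699 + 2.14 + 0.532) / 8 = 2.005875
sigma = R_bar / d2 = 2.005875 / 2.059 = 0.97419864
Cp = (USL - LSL)/(6*sigma) = (114.0 - 97.0)/(6*0.97419864) = 2.9084
Cpu = (114.0 - 103.62)/(3*0.97419864) = 3.5516
Cpl = (103.62 - 97.0)/(3*0.97419864) = 2.2651
Cpk = min(Cpu, Cpl) = 2.2651

2.2651


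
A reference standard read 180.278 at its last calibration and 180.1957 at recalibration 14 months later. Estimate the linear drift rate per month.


rate = (v2 - v1) / months
= (180.1957 - 180.278) / 14
= -0.0823 / 14
= -0.0059

-0.0059


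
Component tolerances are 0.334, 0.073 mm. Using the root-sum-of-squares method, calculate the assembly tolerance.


RSS = sqrt(0.334^2 + 0.073^2)
= sqrt(0.116885)
= 0.3419

0.3419


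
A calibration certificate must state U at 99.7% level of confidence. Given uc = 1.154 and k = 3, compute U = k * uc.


U = k * uc
U = 3 * 1.154
U = 3.4620

3.4620


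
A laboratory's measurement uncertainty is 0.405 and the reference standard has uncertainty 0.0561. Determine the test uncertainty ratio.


TUR = u_lab / u_ref
= 0.405 / 0.0561
= 7.2193

7.2193


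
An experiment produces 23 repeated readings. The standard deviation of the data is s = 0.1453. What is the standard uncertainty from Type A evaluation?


u_A = s / sqrt(n)
u_A = 0.1453 / sqrt(23)
u_A = 0.1453 / 4.7958315
u_A = 0.0303

0.0303


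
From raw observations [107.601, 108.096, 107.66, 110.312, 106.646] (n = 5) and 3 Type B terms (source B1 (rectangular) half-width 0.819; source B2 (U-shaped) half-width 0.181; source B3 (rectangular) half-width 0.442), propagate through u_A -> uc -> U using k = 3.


mean = (107.601 + 108.096 + 107.66 + 110.312 + 106.646) / 5 = 108.063
s = sqrt(sum((x - mean)^2)/(n-1)) = 1.3640777
u_A = s / sqrt(n) = 1.3640777 / sqrt(5) = 0.61003409
u_B1 = 0.819 / sqrt(3) = 0.47284987
u_B2 = 0.181 / sqrt(2) = 0.12798633
u_B3 = 0.442 / sqrt(3) = 0.25518882
uc = sqrt(0.61003409^2 + 0.47284987^2 + 0.12798633^2 + 0.25518882^2) = 0.82294011
U = k * uc = 3 * 0.82294011
U = 2.4688

2.4688


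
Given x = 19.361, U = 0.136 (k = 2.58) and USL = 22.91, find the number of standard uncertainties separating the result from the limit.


u = U / k = 0.136 / 2.58 = 0.052713178
margin = |USL - x| = |22.91 - 19.361| = 3.549
z = margin / u = 3.549 / 0.052713178
z = 67.3266

67.3266


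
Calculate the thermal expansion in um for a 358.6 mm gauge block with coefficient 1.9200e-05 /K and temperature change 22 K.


dL = L * alpha * dT
= 358.6 * 1.9200e-05 * 22
= 0.1514726 mm
dL_um = 0.1514726 * 1000 = 151.4726 um

151.4726


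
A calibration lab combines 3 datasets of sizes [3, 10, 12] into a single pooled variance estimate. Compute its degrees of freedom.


nu = sum_i (n_i - 1)
nu = ((3 - 1) + (10 - 1) + (12 - 1))
nu = 2 + 9 + 11
nu = 22

22


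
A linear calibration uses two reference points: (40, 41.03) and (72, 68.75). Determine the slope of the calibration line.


slope = (y2 - y1) / (x2 - x1)
= (68.75 - 41.03) / (72 - 40)
= 27.7200 / 32
= 0.8662

0.8662


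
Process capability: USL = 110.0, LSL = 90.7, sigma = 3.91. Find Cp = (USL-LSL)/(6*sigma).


Cp = (USL - LSL) / (6 * sigma)
= (110.0 - 90.7) / (6 * 3.91)
= 19.3000 / 23.4600
= 0.8227

0.8227


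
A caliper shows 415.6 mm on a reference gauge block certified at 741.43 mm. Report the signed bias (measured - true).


Systematic error = measured - true
= 415.6 - 741.43
= -325.8300

-325.8300


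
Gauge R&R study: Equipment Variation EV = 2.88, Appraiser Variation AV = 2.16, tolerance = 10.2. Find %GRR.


GRR = sqrt(EV^2 + AV^2) = sqrt(2.88^2 + 2.16^2) = 3.6
%GRR = GRR / tol * 100 = 3.6 / 10.2 * 100
%GRR = 35.2941

35.2941


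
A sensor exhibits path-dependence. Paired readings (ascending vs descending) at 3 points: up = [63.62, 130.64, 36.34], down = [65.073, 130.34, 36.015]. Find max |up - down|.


|63.62 - 65.073| = 1.4530
|130.64 - 130.34| = 0.3000
|36.34 - 36.015| = 0.3250
hysteresis = max(diffs) = 1.4530

1.4530


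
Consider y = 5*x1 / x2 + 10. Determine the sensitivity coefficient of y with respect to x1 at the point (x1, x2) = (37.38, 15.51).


y = 5*x1 / x2 + 10
dy/dx1 = 5/x2
Evaluate at x2 = 15.51: c1 = 5 / 15.51
c1 = 0.3224

0.3224


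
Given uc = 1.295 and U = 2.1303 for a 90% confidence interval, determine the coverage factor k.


k = U / uc
k = 2.1303 / 1.295
k = 1.645

1.645


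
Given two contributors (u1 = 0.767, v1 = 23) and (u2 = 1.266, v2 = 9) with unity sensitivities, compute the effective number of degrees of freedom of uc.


uc = sqrt(u1^2 + u2^2) = sqrt(0.767^2 + 1.266^2) = 1.4802179
v_eff = uc^4 / (u1^4/v1 + u2^4/v2)
= 1.4802179^4 / (0.767^4/23 + 1.266^4/9)
= 4.8006783 / 0.30047233
v_eff = 15.9771

15.9771


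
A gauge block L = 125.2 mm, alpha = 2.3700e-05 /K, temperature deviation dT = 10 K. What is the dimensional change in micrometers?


dL = L * alpha * dT
= 125.2 * 2.3700e-05 * 10
= 0.0296724 mm
dL_um = 0.0296724 * 1000 = 29.6724 um

29.6724


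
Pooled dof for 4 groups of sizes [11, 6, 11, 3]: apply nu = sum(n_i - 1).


nu = sum_i (n_i - 1)
nu = ((11 - 1) + (6 - 1) + (11 - 1) + (3 - 1))
nu = 10 + 5 + 10 + 2
nu = 27

27


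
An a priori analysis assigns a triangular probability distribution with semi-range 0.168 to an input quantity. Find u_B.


u_B = half_width / sqrt(6)
u_B = 0.168 / 2.4494897
u_B = 0.0686

0.0686


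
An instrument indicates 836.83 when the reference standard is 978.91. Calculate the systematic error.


Systematic error = measured - true
= 836.83 - 978.91
= -142.0800

-142.0800


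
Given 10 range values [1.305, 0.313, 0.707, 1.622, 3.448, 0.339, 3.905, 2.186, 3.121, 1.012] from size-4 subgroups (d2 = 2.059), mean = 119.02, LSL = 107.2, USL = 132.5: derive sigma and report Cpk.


R_bar = (1.305 + 0.313 + 0.707 + 1.622 + 3.448 + 0.339 + 3.905 + 2.186 + 3.121 + 1.012) / 10 = 1.7958
sigma = R_bar / d2 = 1.7958 / 2.059 = 0.87217096
Cp = (USL - LSL)/(6*sigma) = (132.5 - 107.2)/(6*0.87217096) = 4.8347
Cpu = (132.5 - 119.02)/(3*0.87217096) = 5.1519
Cpl = (119.02 - 107.2)/(3*0.87217096) = 4.5175
Cpk = min(Cpu, Cpl) = 4.5175

4.5175


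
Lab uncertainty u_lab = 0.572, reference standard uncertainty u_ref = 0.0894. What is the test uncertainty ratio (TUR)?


TUR = u_lab / u_ref
= 0.572 / 0.0894
= 6.3982

6.3982


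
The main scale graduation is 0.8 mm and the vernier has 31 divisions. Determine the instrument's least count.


LC = MSD / n_div
= 0.8 / 31
= 0.0258

0.0258


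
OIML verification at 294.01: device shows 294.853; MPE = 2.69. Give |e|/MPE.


e = indication - reference = 294.853 - 294.01 = 0.8430
|e| = 0.8430
ratio = |e| / MPE = 0.8430 / 2.69
ratio = 0.3134

0.3134


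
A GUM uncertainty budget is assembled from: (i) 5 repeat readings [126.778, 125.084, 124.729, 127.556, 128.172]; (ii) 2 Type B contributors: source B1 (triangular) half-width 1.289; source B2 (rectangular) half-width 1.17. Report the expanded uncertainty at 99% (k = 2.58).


mean = (126.778 + 125.084 + 124.729 + 127.556 + 128.172) / 5 = 126.4638
s = sqrt(sum((x - mean)^2)/(n-1)) = 1.510211
u_A = s / sqrt(n) = 1.510211 / sqrt(5) = 0.67538689
u_B1 = 1.289 / sqrt(6) = 0.52623205
u_B2 = 1.17 / sqrt(3) = 0.67549981
uc = sqrt(0.67538689^2 + 0.52623205^2 + 0.67549981^2) = 1.0905813
U = k * uc = 2.58 * 1.0905813
U = 2.8137

2.8137


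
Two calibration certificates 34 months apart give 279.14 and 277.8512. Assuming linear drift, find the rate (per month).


rate = (v2 - v1) / months
= (277.8512 - 279.14) / 34
= -1.2888 / 34
= -0.0379

-0.0379


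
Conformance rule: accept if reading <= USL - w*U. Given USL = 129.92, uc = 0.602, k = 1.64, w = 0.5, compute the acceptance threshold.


U = k * uc = 1.64 * 0.602 = 0.98728
guard band g = w * U = 0.5 * 0.98728 = 0.49364
AL = USL - g = 129.92 - 0.49364
AL = 129.4264

129.4264


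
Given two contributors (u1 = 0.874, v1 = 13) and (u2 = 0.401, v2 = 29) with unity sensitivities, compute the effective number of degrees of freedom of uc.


uc = sqrt(u1^2 + u2^2) = sqrt(0.874^2 + 0.401^2) = 0.96160127
v_eff = uc^4 / (u1^4/v1 + u2^4/v2)
= 0.96160127^4 / (0.874^4/13 + 0.401^4/29)
= 0.85502756 / 0.045776738
v_eff = 18.6782

18.6782


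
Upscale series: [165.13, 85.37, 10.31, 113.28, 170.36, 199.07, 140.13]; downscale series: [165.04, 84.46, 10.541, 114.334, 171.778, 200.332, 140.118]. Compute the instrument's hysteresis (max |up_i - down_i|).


|165.13 - 165.04| = 0.0900
|85.37 - 84.46| = 0.9100
|10.31 - 10.541| = 0.2310
|113.28 - 114.334| = 1.0540
|170.36 - 171.778| = 1.4180
|199.07 - 200.332| = 1.2620
|140.13 - 140.118| = 0.0120
hysteresis = max(diffs) = 1.4180

1.4180


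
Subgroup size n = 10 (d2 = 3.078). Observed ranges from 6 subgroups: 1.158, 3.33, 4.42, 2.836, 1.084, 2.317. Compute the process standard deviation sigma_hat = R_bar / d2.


R_bar = (1.158 + 3.33 + 4.42 + 2.836 + 1.084 + 2.317) / 6
R_bar = 15.145 / 6 = 2.5241667
sigma_hat = R_bar / d2 = 2.5241667 / 3.078 = 0.8201

0.8201


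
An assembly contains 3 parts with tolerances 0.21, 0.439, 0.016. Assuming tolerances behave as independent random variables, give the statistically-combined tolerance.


RSS = sqrt(0.21^2 + 0.439^2 + 0.016^2)
= sqrt(0.237077)
= 0.4869

0.4869


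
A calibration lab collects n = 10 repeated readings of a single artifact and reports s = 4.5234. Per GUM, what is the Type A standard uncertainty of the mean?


u_A = s / sqrt(n)
u_A = 4.5234 / sqrt(10)
u_A = 4.5234 / 3.1622777
u_A = 1.4304

1.4304


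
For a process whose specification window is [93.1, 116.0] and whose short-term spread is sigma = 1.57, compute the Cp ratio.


Cp = (USL - LSL) / (6 * sigma)
= (116.0 - 93.1) / (6 * 1.57)
= 22.9000 / 9.4200
= 2.4310

2.4310


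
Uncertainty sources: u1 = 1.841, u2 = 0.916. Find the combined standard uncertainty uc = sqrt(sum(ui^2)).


uc = sqrt(1.841^2 + 0.916^2)
uc = sqrt(4.228337)
uc = 2.0563

2.0563


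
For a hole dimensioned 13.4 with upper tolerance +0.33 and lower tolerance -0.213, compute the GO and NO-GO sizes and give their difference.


GO = nominal - lower_tol (smallest hole = maximum material condition)
GO = 13.4 - 0.213 = 13.187
NO-GO = nominal + upper_tol (largest hole = least material condition)
NO-GO = 13.4 + 0.33 = 13.73
spread = NO-GO - GO = 13.73 - 13.187 = 0.5430

0.5430


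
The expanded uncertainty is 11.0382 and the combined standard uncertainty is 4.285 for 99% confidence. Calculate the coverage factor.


k = U / uc
k = 11.0382 / 4.285
k = 2.576

2.576


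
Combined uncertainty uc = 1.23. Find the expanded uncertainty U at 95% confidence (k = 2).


U = k * uc
U = 2 * 1.23
U = 2.4600

2.4600


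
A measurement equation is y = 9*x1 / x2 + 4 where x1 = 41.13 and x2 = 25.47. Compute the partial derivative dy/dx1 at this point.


y = 9*x1 / x2 + 4
dy/dx1 = 9/x2
Evaluate at x2 = 25.47: c1 = 9 / 25.47
c1 = 0.3534

0.3534


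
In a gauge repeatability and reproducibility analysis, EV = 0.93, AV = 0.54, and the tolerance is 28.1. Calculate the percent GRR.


GRR = sqrt(EV^2 + AV^2) = sqrt(0.93^2 + 0.54^2) = 1.0754069
%GRR = GRR / tol * 100 = 1.0754069 / 28.1 * 100
%GRR = 3.8271

3.8271


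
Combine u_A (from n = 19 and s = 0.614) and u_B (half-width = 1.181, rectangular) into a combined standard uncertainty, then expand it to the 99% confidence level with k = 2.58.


u_A = s / sqrt(n) = 0.614 / sqrt(19) = 0.14086126
u_B = half_width / sqrt(3) = 1.181 / sqrt(3) = 0.68185067
uc = sqrt(u_A^2 + u_B^2) = sqrt(0.14086126^2 + 0.68185067^2) = 0.69624868
U = k * uc = 2.58 * 0.69624868
U = 1.7963

1.7963


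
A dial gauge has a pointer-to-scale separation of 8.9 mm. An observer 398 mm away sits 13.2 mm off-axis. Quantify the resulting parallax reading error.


error = h * offset / d
= 8.9 * 13.2 / 398
= 0.2952

0.2952


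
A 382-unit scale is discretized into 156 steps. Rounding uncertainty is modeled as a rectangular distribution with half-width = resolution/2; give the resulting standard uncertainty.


resolution = range / divisions
resolution = 382 / 156 = 2.4487179
u_res = resolution / (2*sqrt(3))
u_res = 2.4487179 / 3.4641016
u_res = 0.7069

0.7069


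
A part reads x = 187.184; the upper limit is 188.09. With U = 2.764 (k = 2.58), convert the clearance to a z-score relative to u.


u = U / k = 2.764 / 2.58 = 1.0713178
margin = |USL - x| = |188.09 - 187.184| = 0.906
z = margin / u = 0.906 / 1.0713178
z = 0.8457

0.8457


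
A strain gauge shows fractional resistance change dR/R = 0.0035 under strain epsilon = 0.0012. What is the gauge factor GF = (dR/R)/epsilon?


GF = (dR/R) / epsilon
= 0.0035 / 0.0012
= 2.9167

2.9167


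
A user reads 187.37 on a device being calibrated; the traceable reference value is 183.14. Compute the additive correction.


Correction = standard - reading
= 183.14 - 187.37
= -4.2300

-4.2300


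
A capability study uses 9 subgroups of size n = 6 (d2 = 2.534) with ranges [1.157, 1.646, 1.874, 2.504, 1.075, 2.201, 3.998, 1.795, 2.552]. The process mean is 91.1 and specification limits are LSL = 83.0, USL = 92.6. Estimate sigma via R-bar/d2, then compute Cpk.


R_bar = (1.157 + 1.646 + 1.874 + 2.504 + 1.075 + 2.201 + 3.998 + 1.795 + 2.552) / 9 = 2.0891111
sigma = R_bar / d2 = 2.0891111 / 2.534 = 0.82443216
Cp = (USL - LSL)/(6*sigma) = (92.6 - 83.0)/(6*0.82443216) = 1.9407
Cpu = (92.6 - 91.1)/(3*0.82443216) = 0.6065
Cpl = (91.1 - 83.0)/(3*0.82443216) = 3.2750
Cpk = min(Cpu, Cpl) = 0.6065

0.6065
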